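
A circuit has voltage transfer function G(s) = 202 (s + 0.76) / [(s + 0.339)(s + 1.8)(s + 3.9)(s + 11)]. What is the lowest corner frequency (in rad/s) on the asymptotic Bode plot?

0.339 rad/s

Break frequencies occur at each pole and zero magnitude: 0.339 rad/s, 0.76 rad/s, 1.8 rad/s, 3.9 rad/s, 11 rad/s.
The lowest is 0.339 rad/s.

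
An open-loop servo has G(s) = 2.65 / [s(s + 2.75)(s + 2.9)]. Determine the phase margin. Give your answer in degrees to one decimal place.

Gain crossover: |G(jω)| = 1 at ω ≈ 0.328 rad/s.
∠G(j0.328) = −90° − arctan(0.328/2.75) − arctan(0.328/2.9) ≈ -103.25°
PM = 180° + (-103.25°) = 76.75°

76.8 deg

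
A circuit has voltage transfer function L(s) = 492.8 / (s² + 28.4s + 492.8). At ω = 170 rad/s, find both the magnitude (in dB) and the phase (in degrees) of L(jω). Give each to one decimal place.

|(j170)² + 28.4(j170) + 492.8| = |-28407 + j4828| = 2.881e+04
|L(j170)| = 492.8 / 2.881e+04 = 0.017102
20 log₁₀(0.017102) = -35.34 dB
∠[(j170)² + 28.4(j170) + 492.8] = ∠[-28407 + j4828] = 170.35°
∠L(j170) = −170.35° = -170.35°

|L| = -35.3 dB, ∠L = -170.4 deg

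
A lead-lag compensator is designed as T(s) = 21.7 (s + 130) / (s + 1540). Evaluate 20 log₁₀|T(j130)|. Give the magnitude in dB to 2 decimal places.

|j130 + 130| = √(130² + 130²) = 183.8
|j130 + 1540| = √(130² + 1540²) = 1545
|T(j130)| = 21.7 × 183.8 / 1545 = 2.5814
20 log₁₀(2.5814) = 8.237 dB

8.24 dB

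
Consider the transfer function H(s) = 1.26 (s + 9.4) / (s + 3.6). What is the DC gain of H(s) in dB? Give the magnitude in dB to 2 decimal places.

H(0) = 1.26 × 9.4 / 3.6 = 3.29
20 log₁₀(3.29) = 10.344 dB

10.34 dB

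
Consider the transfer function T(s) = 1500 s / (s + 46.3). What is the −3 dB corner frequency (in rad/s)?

46.3 rad/s

For a single-pole high-pass, the −3 dB point is at the pole: ω = 46.3 rad/s.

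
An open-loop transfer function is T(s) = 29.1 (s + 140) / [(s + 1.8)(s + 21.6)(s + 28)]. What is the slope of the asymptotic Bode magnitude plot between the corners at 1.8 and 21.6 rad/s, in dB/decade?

-20 dB/decade

In this band the factors already past their corner are: pole at 1.8; net slope = -20 dB/decade.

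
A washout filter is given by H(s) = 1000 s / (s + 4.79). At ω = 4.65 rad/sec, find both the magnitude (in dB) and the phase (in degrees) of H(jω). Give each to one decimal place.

|j4.65| = 4.65
|j4.65 + 4.79| = √(4.65² + 4.79²) = 6.676
|H(j4.65)| = 1000 × 4.65 / 6.676 = 696.54
20 log₁₀(696.54) = 56.86 dB
∠(j4.65) = 90.00°
∠(j4.65 + 4.79) = arctan(4.65/4.79) = 44.15°
∠H(j4.65) = 90.00° − 44.15° = 45.85°

|H| = 56.9 dB, ∠H = 45.8°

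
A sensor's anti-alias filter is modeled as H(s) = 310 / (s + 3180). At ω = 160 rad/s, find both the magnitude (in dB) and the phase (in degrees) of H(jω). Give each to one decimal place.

|H| = -20.2 dB, ∠H = -2.9°

|j160 + 3180| = √(160² + 3180²) = 3184
|H(j160)| = 310 / 3184 = 0.097361
20 log₁₀(0.097361) = -20.23 dB
∠(j160 + 3180) = arctan(160/3180) = 2.88°
∠H(j160) = −2.88° = -2.88°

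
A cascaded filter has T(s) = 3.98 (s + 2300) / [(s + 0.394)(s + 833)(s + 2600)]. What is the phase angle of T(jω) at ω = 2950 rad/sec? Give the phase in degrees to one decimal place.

∠(j2950 + 2300) = arctan(2950/2300) = 52.06°
∠(j2950 + 0.394) = arctan(2950/0.394) = 89.99°
∠(j2950 + 833) = arctan(2950/833) = 74.23°
∠(j2950 + 2600) = arctan(2950/2600) = 48.61°
∠T(j2950) = 52.06° − (89.99° + 74.23° + 48.61°) = -160.77°

-160.8°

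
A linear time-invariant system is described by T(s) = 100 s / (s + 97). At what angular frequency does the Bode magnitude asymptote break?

97 rad/s

The single real pole at s = −97 gives a corner at ω = 97 rad/s.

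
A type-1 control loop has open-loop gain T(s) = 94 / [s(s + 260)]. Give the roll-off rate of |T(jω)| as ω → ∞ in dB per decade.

With 0 zeros and 2 poles, the high-frequency asymptotic slope is 20 × (0 − 2) = -40 dB/decade.

-40 dB/decade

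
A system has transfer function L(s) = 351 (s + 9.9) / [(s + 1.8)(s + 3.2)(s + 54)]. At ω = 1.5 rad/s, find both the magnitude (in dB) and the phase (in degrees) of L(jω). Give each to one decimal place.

|L| = 17.9 dB, ∠L = -57.9°

|j1.5 + 9.9| = √(1.5² + 9.9²) = 10.01
|j1.5 + 1.8| = √(1.5² + 1.8²) = 2.343
|j1.5 + 3.2| = √(1.5² + 3.2²) = 3.534
|j1.5 + 54| = √(1.5² + 54²) = 54.02
|L(j1.5)| = 351 × 10.01 / (2.343 × 3.534 × 54.02) = 7.8567
20 log₁₀(7.8567) = 17.90 dB
∠(j1.5 + 9.9) = arctan(1.5/9.9) = 8.62°
∠(j1.5 + 1.8) = arctan(1.5/1.8) = 39.81°
∠(j1.5 + 3.2) = arctan(1.5/3.2) = 25.11°
∠(j1.5 + 54) = arctan(1.5/54) = 1.59°
∠L(j1.5) = 8.62° − (39.81° + 25.11° + 1.59°) = -57.90°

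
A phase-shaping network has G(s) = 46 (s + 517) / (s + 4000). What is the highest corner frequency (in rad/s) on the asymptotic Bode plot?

Break frequencies occur at each pole and zero magnitude: 517 rad/s, 4000 rad/s.
The highest is 4000 rad/s.

4000 rad/s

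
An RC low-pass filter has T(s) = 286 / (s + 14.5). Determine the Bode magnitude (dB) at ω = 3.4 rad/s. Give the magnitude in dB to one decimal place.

25.7 dB

|j3.4 + 14.5| = √(3.4² + 14.5²) = 14.89
|T(j3.4)| = 286 / 14.89 = 19.203
20 log₁₀(19.203) = 25.67 dB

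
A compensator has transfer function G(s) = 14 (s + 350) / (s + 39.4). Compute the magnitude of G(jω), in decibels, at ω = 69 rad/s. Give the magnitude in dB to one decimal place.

|j69 + 350| = √(69² + 350²) = 356.7
|j69 + 39.4| = √(69² + 39.4²) = 79.46
|G(j69)| = 14 × 356.7 / 79.46 = 62.856
20 log₁₀(62.856) = 35.97 dB

36.0 dB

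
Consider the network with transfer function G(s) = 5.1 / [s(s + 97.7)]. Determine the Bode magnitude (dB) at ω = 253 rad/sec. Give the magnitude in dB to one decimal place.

|j253 + 97.7| = √(253² + 97.7²) = 271.2
|j253| = 253
|G(j253)| = 5.1 / (271.2 × 253) = 7.4327e-05
20 log₁₀(7.4327e-05) = -82.58 dB

-82.6 dB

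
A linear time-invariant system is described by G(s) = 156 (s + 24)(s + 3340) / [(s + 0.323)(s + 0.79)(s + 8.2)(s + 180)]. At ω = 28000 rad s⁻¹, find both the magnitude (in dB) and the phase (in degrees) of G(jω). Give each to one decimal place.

|G| = -134.0 dB, ∠G = -186.5 deg

|j28000 + 24| = √(28000² + 24²) = 2.8e+04
|j28000 + 3340| = √(28000² + 3340²) = 2.82e+04
|j28000 + 0.323| = √(28000² + 0.323²) = 2.8e+04
|j28000 + 0.79| = √(28000² + 0.79²) = 2.8e+04
|j28000 + 8.2| = √(28000² + 8.2²) = 2.8e+04
|j28000 + 180| = √(28000² + 180²) = 2.8e+04
|G(j28000)| = 156 × 2.8e+04 × 2.82e+04 / (2.8e+04 × 2.8e+04 × 2.8e+04 × 2.8e+04) = 2.0039e-07
20 log₁₀(2.0039e-07) = -133.96 dB
∠(j28000 + 24) = arctan(28000/24) = 89.95°
∠(j28000 + 3340) = arctan(28000/3340) = 83.20°
∠(j28000 + 0.323) = arctan(28000/0.323) = 90.00°
∠(j28000 + 0.79) = arctan(28000/0.79) = 90.00°
∠(j28000 + 8.2) = arctan(28000/8.2) = 89.98°
∠(j28000 + 180) = arctan(28000/180) = 89.63°
∠G(j28000) = 89.95° + 83.20° − (90.00° + 90.00° + 89.98° + 89.63°) = -186.46°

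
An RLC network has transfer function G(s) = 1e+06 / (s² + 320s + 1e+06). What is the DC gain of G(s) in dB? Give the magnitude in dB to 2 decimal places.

G(0) = 1e+06 / 1e+06 = 1
20 log₁₀(1) = 0.000 dB

0.00 dB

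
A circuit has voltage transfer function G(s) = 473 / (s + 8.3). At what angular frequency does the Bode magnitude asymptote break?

The single real pole at s = −8.3 gives a corner at ω = 8.3 rad s⁻¹.

8.3 rad s⁻¹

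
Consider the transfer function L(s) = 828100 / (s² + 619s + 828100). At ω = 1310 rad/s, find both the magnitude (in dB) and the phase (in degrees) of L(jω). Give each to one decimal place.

|(j1310)² + 619(j1310) + 828100| = |-8.88e+05 + j8.1089e+05| = 1.203e+06
|L(j1310)| = 828100 / 1.203e+06 = 0.68863
20 log₁₀(0.68863) = -3.24 dB
∠[(j1310)² + 619(j1310) + 828100] = ∠[-8.88e+05 + j8.1089e+05] = 137.60°
∠L(j1310) = −137.60° = -137.60°

|L| = -3.2 dB, ∠L = -137.6 deg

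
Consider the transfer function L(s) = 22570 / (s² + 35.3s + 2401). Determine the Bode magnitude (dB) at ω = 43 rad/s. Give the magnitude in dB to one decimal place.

22.9 dB

|(j43)² + 35.3(j43) + 2401| = |552 + j1517.9| = 1615
|L(j43)| = 22570 / 1615 = 13.974
20 log₁₀(13.974) = 22.91 dB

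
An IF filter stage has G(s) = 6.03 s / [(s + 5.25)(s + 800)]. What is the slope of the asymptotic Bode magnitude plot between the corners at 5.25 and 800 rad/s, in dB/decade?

0 dB/decade

In this band the factors already past their corner are: 1 differentiator zero, pole at 5.25; net slope = 0 dB/decade.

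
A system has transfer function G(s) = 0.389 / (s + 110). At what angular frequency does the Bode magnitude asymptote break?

110 rad/s

The single real pole at s = −110 gives a corner at ω = 110 rad/s.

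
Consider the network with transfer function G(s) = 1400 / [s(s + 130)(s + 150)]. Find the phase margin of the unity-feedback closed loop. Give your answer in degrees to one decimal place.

89.9°

Gain crossover: |G(jω)| = 1 at ω ≈ 0.0718 rad/s.
∠G(j0.0718) = −90° − arctan(0.0718/130) − arctan(0.0718/150) ≈ -90.06°
PM = 180° + (-90.06°) = 89.94°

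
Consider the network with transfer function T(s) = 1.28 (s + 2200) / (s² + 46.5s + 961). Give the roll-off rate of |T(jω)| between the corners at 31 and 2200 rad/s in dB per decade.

In this band the factors already past their corner are: complex pole pair at ωₙ ≈ 31; net slope = -40 dB/decade.

-40 dB/decade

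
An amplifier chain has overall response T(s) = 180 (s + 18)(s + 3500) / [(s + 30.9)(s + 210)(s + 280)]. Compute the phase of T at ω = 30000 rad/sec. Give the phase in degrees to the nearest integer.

-96 deg

∠(j30000 + 18) = arctan(30000/18) = 89.97°
∠(j30000 + 3500) = arctan(30000/3500) = 83.35°
∠(j30000 + 30.9) = arctan(30000/30.9) = 89.94°
∠(j30000 + 210) = arctan(30000/210) = 89.60°
∠(j30000 + 280) = arctan(30000/280) = 89.47°
∠T(j30000) = 89.97° + 83.35° − (89.94° + 89.60° + 89.47°) = -95.69°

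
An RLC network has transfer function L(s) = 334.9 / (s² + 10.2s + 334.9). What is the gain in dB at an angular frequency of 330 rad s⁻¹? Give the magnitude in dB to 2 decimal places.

|(j330)² + 10.2(j330) + 334.9| = |-1.0857e+05 + j3366| = 1.086e+05
|L(j330)| = 334.9 / 1.086e+05 = 0.0030833
20 log₁₀(0.0030833) = -50.220 dB

-50.22 dB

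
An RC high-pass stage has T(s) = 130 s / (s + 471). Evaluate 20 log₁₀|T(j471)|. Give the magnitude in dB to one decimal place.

39.3 dB

|j471| = 471
|j471 + 471| = √(471² + 471²) = 666.1
|T(j471)| = 130 × 471 / 666.1 = 91.924
20 log₁₀(91.924) = 39.27 dB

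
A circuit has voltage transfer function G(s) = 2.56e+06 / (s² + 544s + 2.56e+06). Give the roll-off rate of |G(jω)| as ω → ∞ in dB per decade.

With 0 zeros and 2 poles, the high-frequency asymptotic slope is 20 × (0 − 2) = -40 dB/decade.

-40 dB/decade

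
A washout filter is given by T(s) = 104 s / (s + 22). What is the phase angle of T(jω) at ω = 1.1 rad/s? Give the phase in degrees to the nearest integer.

∠(j1.1) = 90.00°
∠(j1.1 + 22) = arctan(1.1/22) = 2.86°
∠T(j1.1) = 90.00° − 2.86° = 87.14°

87°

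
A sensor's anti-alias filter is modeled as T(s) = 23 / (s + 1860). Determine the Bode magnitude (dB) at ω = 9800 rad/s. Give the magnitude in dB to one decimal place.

|j9800 + 1860| = √(9800² + 1860²) = 9975
|T(j9800)| = 23 / 9975 = 0.0023058
20 log₁₀(0.0023058) = -52.74 dB

-52.7 dB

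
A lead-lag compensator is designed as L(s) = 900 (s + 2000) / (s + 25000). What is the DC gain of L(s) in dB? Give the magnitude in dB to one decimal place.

L(0) = 900 × 2000 / 25000 = 72
20 log₁₀(72) = 37.15 dB

37.1 dB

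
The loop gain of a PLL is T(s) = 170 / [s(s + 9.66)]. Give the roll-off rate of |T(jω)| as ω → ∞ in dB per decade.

With 0 zeros and 2 poles, the high-frequency asymptotic slope is 20 × (0 − 2) = -40 dB/decade.

-40 dB/decade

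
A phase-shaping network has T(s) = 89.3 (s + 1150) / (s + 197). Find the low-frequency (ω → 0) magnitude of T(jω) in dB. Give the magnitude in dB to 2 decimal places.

54.34 dB

T(0) = 89.3 × 1150 / 197 = 521.29
20 log₁₀(521.29) = 54.342 dB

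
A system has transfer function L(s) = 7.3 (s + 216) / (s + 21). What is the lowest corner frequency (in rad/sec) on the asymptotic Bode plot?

21 rad/sec

Break frequencies occur at each pole and zero magnitude: 21 rad/sec, 216 rad/sec.
The lowest is 21 rad/sec.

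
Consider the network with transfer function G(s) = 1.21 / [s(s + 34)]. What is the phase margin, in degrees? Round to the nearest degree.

90 deg

Gain crossover: |G(jω)| = 1 at ω ≈ 0.0356 rad/s.
∠G(j0.0356) = −90° − arctan(0.0356/34) ≈ -90.06°
PM = 180° + (-90.06°) = 89.94°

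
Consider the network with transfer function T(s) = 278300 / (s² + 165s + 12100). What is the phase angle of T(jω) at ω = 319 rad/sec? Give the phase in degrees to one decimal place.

-149.6°

∠[(j319)² + 165(j319) + 12100] = ∠[-89661 + j52635] = 149.59°
∠T(j319) = −149.59° = -149.59°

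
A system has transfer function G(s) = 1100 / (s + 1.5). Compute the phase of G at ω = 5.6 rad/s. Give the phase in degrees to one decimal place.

∠(j5.6 + 1.5) = arctan(5.6/1.5) = 75.00°
∠G(j5.6) = −75.00° = -75.00°

-75.0°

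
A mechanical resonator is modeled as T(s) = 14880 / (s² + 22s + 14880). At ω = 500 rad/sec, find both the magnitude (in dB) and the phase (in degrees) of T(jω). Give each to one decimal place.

|T| = -24.0 dB, ∠T = -177.3°

|(j500)² + 22(j500) + 14880| = |-2.3512e+05 + j11000| = 2.354e+05
|T(j500)| = 14880 / 2.354e+05 = 0.063218
20 log₁₀(0.063218) = -23.98 dB
∠[(j500)² + 22(j500) + 14880] = ∠[-2.3512e+05 + j11000] = 177.32°
∠T(j500) = −177.32° = -177.32°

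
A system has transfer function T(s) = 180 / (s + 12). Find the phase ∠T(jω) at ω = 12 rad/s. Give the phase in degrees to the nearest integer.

∠(j12 + 12) = arctan(12/12) = 45.00°
∠T(j12) = −45.00° = -45.00°

-45 deg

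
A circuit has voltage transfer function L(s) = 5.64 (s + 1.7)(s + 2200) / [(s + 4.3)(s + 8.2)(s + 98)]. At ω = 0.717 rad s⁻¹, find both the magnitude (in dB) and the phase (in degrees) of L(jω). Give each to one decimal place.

|j0.717 + 1.7| = √(0.717² + 1.7²) = 1.845
|j0.717 + 2200| = √(0.717² + 2200²) = 2200
|j0.717 + 4.3| = √(0.717² + 4.3²) = 4.359
|j0.717 + 8.2| = √(0.717² + 8.2²) = 8.231
|j0.717 + 98| = √(0.717² + 98²) = 98
|L(j0.717)| = 5.64 × 1.845 × 2200 / (4.359 × 8.231 × 98) = 6.5099
20 log₁₀(6.5099) = 16.27 dB
∠(j0.717 + 1.7) = arctan(0.717/1.7) = 22.87°
∠(j0.717 + 2200) = arctan(0.717/2200) = 0.02°
∠(j0.717 + 4.3) = arctan(0.717/4.3) = 9.47°
∠(j0.717 + 8.2) = arctan(0.717/8.2) = 5.00°
∠(j0.717 + 98) = arctan(0.717/98) = 0.42°
∠L(j0.717) = 22.87° + 0.02° − (9.47° + 5.00° + 0.42°) = 8.00°

|L| = 16.3 dB, ∠L = 8.0 deg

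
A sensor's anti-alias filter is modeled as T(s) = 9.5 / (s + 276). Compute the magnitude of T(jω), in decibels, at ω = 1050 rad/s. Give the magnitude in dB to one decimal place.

-41.2 dB

|j1050 + 276| = √(1050² + 276²) = 1086
|T(j1050)| = 9.5 / 1086 = 0.0087504
20 log₁₀(0.0087504) = -41.16 dB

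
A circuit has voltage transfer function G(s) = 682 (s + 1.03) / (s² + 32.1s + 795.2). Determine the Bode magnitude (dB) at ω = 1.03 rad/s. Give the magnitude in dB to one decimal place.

1.9 dB

|j1.03 + 1.03| = √(1.03² + 1.03²) = 1.457
|(j1.03)² + 32.1(j1.03) + 795.2| = |794.14 + j33.063| = 794.8
|G(j1.03)| = 682 × 1.457 / 794.8 = 1.2499
20 log₁₀(1.2499) = 1.94 dB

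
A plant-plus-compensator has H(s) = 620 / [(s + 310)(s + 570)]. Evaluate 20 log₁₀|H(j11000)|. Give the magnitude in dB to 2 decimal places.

|j11000 + 310| = √(11000² + 310²) = 1.1e+04
|j11000 + 570| = √(11000² + 570²) = 1.101e+04
|H(j11000)| = 620 / (1.1e+04 × 1.101e+04) = 5.1151e-06
20 log₁₀(5.1151e-06) = -105.823 dB

-105.82 dB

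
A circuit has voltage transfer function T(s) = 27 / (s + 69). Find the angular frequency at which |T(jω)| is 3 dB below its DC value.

69 rad/s

For a single-pole low-pass, the −3 dB point is at the pole: ω = 69 rad/s.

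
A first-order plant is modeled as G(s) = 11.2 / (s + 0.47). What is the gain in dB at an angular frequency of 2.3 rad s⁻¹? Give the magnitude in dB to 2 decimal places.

13.57 dB

|j2.3 + 0.47| = √(2.3² + 0.47²) = 2.348
|G(j2.3)| = 11.2 / 2.348 = 4.771
20 log₁₀(4.771) = 13.572 dB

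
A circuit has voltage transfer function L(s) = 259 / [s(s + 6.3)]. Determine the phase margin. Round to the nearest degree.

22 deg

Gain crossover: |L(jω)| = 1 at ω ≈ 15.5 rad/s.
∠L(j15.5) = −90° − arctan(15.5/6.3) ≈ -157.87°
PM = 180° + (-157.87°) = 22.13°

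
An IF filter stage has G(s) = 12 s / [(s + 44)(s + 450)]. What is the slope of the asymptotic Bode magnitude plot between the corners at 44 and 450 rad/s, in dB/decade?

0 dB/decade

In this band the factors already past their corner are: 1 differentiator zero, pole at 44; net slope = 0 dB/decade.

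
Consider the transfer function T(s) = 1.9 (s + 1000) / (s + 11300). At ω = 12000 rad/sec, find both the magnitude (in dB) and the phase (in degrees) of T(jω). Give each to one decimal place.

|T| = 2.8 dB, ∠T = 38.5 deg

|j12000 + 1000| = √(12000² + 1000²) = 1.204e+04
|j12000 + 11300| = √(12000² + 11300²) = 1.648e+04
|T(j12000)| = 1.9 × 1.204e+04 / 1.648e+04 = 1.388
20 log₁₀(1.388) = 2.85 dB
∠(j12000 + 1000) = arctan(12000/1000) = 85.24°
∠(j12000 + 11300) = arctan(12000/11300) = 46.72°
∠T(j12000) = 85.24° − 46.72° = 38.52°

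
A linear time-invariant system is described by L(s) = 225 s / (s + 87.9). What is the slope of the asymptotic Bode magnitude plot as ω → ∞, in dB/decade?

0 dB/decade

With 1 zero and 1 pole, the high-frequency asymptotic slope is 20 × (1 − 1) = 0 dB/decade.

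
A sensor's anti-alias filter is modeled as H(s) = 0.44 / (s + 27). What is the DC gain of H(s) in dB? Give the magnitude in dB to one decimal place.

H(0) = 0.44 / 27 = 0.016296
20 log₁₀(0.016296) = -35.76 dB

-35.8 dB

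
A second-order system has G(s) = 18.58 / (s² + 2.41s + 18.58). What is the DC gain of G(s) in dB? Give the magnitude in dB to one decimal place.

0.0 dB

G(0) = 18.58 / 18.58 = 1
20 log₁₀(1) = 0.00 dB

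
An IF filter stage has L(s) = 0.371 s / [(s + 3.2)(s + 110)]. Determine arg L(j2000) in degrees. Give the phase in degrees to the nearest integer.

-87°

∠(j2000) = 90.00°
∠(j2000 + 3.2) = arctan(2000/3.2) = 89.91°
∠(j2000 + 110) = arctan(2000/110) = 86.85°
∠L(j2000) = 90.00° − (89.91° + 86.85°) = -86.76°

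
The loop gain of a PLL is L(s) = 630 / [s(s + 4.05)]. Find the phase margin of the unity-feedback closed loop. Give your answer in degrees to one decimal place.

Gain crossover: |L(jω)| = 1 at ω ≈ 24.9 rad/sec.
∠L(j24.9) = −90° − arctan(24.9/4.05) ≈ -170.78°
PM = 180° + (-170.78°) = 9.22°

9.2°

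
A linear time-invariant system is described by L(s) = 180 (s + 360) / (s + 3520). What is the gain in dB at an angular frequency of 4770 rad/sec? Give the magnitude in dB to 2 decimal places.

43.24 dB

|j4770 + 360| = √(4770² + 360²) = 4784
|j4770 + 3520| = √(4770² + 3520²) = 5928
|L(j4770)| = 180 × 4784 / 5928 = 145.25
20 log₁₀(145.25) = 43.242 dB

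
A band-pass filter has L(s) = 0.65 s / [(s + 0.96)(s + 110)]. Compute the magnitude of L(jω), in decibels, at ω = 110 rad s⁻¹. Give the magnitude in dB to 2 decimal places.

-47.58 dB

|j110| = 110
|j110 + 0.96| = √(110² + 0.96²) = 110
|j110 + 110| = √(110² + 110²) = 155.6
|L(j110)| = 0.65 × 110 / (110 × 155.6) = 0.0041782
20 log₁₀(0.0041782) = -47.580 dB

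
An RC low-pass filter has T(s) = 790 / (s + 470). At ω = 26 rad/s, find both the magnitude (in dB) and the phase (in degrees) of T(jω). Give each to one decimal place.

|T| = 4.5 dB, ∠T = -3.2 deg

|j26 + 470| = √(26² + 470²) = 470.7
|T(j26)| = 790 / 470.7 = 1.6783
20 log₁₀(1.6783) = 4.50 dB
∠(j26 + 470) = arctan(26/470) = 3.17°
∠T(j26) = −3.17° = -3.17°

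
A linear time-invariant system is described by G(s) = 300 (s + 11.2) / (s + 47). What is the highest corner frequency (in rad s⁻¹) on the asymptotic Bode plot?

Break frequencies occur at each pole and zero magnitude: 11.2 rad s⁻¹, 47 rad s⁻¹.
The highest is 47 rad s⁻¹.

47 rad s⁻¹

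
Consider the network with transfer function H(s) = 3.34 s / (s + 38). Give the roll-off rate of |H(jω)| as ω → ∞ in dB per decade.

With 1 zero and 1 pole, the high-frequency asymptotic slope is 20 × (1 − 1) = 0 dB/decade.

0 dB/decade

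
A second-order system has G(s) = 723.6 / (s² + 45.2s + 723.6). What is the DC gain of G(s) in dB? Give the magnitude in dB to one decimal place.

G(0) = 723.6 / 723.6 = 1
20 log₁₀(1) = 0.00 dB

0.0 dB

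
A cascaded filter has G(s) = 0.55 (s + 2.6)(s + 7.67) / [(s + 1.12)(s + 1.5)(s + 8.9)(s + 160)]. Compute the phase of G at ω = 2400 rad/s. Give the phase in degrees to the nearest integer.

∠(j2400 + 2.6) = arctan(2400/2.6) = 89.94°
∠(j2400 + 7.67) = arctan(2400/7.67) = 89.82°
∠(j2400 + 1.12) = arctan(2400/1.12) = 89.97°
∠(j2400 + 1.5) = arctan(2400/1.5) = 89.96°
∠(j2400 + 8.9) = arctan(2400/8.9) = 89.79°
∠(j2400 + 160) = arctan(2400/160) = 86.19°
∠G(j2400) = 89.94° + 89.82° − (89.97° + 89.96° + 89.79° + 86.19°) = -176.16°

-176°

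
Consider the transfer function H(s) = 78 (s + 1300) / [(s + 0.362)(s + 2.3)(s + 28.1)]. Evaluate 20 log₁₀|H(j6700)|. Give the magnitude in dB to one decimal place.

-115.0 dB

|j6700 + 1300| = √(6700² + 1300²) = 6825
|j6700 + 0.362| = √(6700² + 0.362²) = 6700
|j6700 + 2.3| = √(6700² + 2.3²) = 6700
|j6700 + 28.1| = √(6700² + 28.1²) = 6700
|H(j6700)| = 78 × 6825 / (6700 × 6700 × 6700) = 1.77e-06
20 log₁₀(1.77e-06) = -115.04 dB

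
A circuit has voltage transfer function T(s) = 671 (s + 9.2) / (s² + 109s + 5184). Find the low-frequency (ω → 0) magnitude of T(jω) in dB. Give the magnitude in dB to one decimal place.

1.5 dB

T(0) = 671 × 9.2 / 5184 = 1.1908
20 log₁₀(1.1908) = 1.52 dB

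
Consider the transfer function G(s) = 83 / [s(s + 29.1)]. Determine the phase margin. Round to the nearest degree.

Gain crossover: |G(jω)| = 1 at ω ≈ 2.84 rad/sec.
∠G(j2.84) = −90° − arctan(2.84/29.1) ≈ -95.57°
PM = 180° + (-95.57°) = 84.43°

84°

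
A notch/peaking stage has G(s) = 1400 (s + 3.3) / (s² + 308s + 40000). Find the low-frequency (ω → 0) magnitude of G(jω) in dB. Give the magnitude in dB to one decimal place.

-18.7 dB

G(0) = 1400 × 3.3 / 40000 = 0.1155
20 log₁₀(0.1155) = -18.75 dB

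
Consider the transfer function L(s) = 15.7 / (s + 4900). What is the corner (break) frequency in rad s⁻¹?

The single real pole at s = −4900 gives a corner at ω = 4900 rad s⁻¹.

4900 rad s⁻¹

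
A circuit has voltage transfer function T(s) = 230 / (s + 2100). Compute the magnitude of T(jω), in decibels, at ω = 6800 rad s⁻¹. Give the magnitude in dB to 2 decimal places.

-29.81 dB

|j6800 + 2100| = √(6800² + 2100²) = 7117
|T(j6800)| = 230 / 7117 = 0.032318
20 log₁₀(0.032318) = -29.811 dB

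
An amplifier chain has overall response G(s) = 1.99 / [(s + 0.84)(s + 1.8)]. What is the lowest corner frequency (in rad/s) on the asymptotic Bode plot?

0.84 rad/s

Break frequencies occur at each pole and zero magnitude: 0.84 rad/s, 1.8 rad/s.
The lowest is 0.84 rad/s.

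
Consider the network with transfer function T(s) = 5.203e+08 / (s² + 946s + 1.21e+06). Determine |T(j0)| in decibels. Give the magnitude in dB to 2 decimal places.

T(0) = 5.203e+08 / 1.21e+06 = 430
20 log₁₀(430) = 52.669 dB

52.67 dB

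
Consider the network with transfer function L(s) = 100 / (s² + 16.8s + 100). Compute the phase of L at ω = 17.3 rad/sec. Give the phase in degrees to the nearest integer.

-124°

∠[(j17.3)² + 16.8(j17.3) + 100] = ∠[-199.29 + j290.64] = 124.44°
∠L(j17.3) = −124.44° = -124.44°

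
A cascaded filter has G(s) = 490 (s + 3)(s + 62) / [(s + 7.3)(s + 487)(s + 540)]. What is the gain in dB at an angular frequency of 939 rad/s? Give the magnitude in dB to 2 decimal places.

-7.91 dB

|j939 + 3| = √(939² + 3²) = 939
|j939 + 62| = √(939² + 62²) = 941
|j939 + 7.3| = √(939² + 7.3²) = 939
|j939 + 487| = √(939² + 487²) = 1058
|j939 + 540| = √(939² + 540²) = 1083
|G(j939)| = 490 × 939 × 941 / (939 × 1058 × 1083) = 0.40243
20 log₁₀(0.40243) = -7.906 dB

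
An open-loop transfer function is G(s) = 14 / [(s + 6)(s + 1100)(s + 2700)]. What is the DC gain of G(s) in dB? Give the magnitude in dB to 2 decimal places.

-122.10 dB

G(0) = 14 / (6 × 1100 × 2700) = 7.8563e-07
20 log₁₀(7.8563e-07) = -122.096 dB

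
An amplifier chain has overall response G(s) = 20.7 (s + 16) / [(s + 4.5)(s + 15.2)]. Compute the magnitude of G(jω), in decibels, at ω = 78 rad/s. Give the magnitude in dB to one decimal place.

-11.5 dB

|j78 + 16| = √(78² + 16²) = 79.62
|j78 + 4.5| = √(78² + 4.5²) = 78.13
|j78 + 15.2| = √(78² + 15.2²) = 79.47
|G(j78)| = 20.7 × 79.62 / (78.13 × 79.47) = 0.26547
20 log₁₀(0.26547) = -11.52 dB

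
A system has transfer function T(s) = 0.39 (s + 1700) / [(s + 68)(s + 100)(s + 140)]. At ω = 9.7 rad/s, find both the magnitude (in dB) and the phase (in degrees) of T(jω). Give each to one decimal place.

|T| = -63.3 dB, ∠T = -17.3°

|j9.7 + 1700| = √(9.7² + 1700²) = 1700
|j9.7 + 68| = √(9.7² + 68²) = 68.69
|j9.7 + 100| = √(9.7² + 100²) = 100.5
|j9.7 + 140| = √(9.7² + 140²) = 140.3
|T(j9.7)| = 0.39 × 1700 / (68.69 × 100.5 × 140.3) = 0.0006846
20 log₁₀(0.0006846) = -63.29 dB
∠(j9.7 + 1700) = arctan(9.7/1700) = 0.33°
∠(j9.7 + 68) = arctan(9.7/68) = 8.12°
∠(j9.7 + 100) = arctan(9.7/100) = 5.54°
∠(j9.7 + 140) = arctan(9.7/140) = 3.96°
∠T(j9.7) = 0.33° − (8.12° + 5.54° + 3.96°) = -17.30°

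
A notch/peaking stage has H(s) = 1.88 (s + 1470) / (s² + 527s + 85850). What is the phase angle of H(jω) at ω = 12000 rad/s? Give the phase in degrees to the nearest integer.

-94 deg

∠(j12000 + 1470) = arctan(12000/1470) = 83.02°
∠[(j12000)² + 527(j12000) + 85850] = ∠[-1.4391e+08 + j6.324e+06] = 177.48°
∠H(j12000) = 83.02° − 177.48° = -94.47°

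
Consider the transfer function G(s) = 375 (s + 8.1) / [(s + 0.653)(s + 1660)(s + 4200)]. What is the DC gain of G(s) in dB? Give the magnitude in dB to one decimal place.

-63.5 dB

G(0) = 375 × 8.1 / (0.653 × 1660 × 4200) = 0.00066718
20 log₁₀(0.00066718) = -63.52 dB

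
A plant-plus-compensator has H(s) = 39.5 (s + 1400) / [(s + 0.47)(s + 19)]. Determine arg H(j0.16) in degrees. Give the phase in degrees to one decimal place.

∠(j0.16 + 1400) = arctan(0.16/1400) = 0.01°
∠(j0.16 + 0.47) = arctan(0.16/0.47) = 18.80°
∠(j0.16 + 19) = arctan(0.16/19) = 0.48°
∠H(j0.16) = 0.01° − (18.80° + 0.48°) = -19.28°

-19.3°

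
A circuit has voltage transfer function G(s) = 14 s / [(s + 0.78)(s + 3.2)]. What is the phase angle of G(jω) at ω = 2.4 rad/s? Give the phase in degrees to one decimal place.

-18.9 deg

∠(j2.4) = 90.00°
∠(j2.4 + 0.78) = arctan(2.4/0.78) = 72.00°
∠(j2.4 + 3.2) = arctan(2.4/3.2) = 36.87°
∠G(j2.4) = 90.00° − (72.00° + 36.87°) = -18.87°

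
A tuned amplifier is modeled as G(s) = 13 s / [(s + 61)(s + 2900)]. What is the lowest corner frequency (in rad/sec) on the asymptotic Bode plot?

Break frequencies occur at each pole and zero magnitude: 61 rad/sec, 2900 rad/sec.
The lowest is 61 rad/sec.

61 rad/sec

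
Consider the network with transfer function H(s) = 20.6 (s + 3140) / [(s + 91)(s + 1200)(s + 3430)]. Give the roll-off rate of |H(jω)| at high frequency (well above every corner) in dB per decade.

-40 dB/decade

With 1 zero and 3 poles, the high-frequency asymptotic slope is 20 × (1 − 3) = -40 dB/decade.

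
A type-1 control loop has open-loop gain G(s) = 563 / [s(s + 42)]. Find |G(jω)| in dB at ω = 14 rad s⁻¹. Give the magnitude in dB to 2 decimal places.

-0.83 dB

|j14 + 42| = √(14² + 42²) = 44.27
|j14| = 14
|G(j14)| = 563 / (44.27 × 14) = 0.90835
20 log₁₀(0.90835) = -0.835 dB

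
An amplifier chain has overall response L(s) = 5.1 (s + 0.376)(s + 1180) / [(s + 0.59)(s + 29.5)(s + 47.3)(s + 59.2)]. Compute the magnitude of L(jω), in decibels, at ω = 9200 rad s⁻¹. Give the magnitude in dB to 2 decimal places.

-144.33 dB

|j9200 + 0.376| = √(9200² + 0.376²) = 9200
|j9200 + 1180| = √(9200² + 1180²) = 9275
|j9200 + 0.59| = √(9200² + 0.59²) = 9200
|j9200 + 29.5| = √(9200² + 29.5²) = 9200
|j9200 + 47.3| = √(9200² + 47.3²) = 9200
|j9200 + 59.2| = √(9200² + 59.2²) = 9200
|L(j9200)| = 5.1 × 9200 × 9275 / (9200 × 9200 × 9200 × 9200) = 6.0746e-08
20 log₁₀(6.0746e-08) = -144.330 dB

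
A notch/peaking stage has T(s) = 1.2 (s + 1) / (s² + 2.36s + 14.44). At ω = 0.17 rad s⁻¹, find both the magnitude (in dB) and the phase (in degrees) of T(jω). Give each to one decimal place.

|T| = -21.5 dB, ∠T = 8.1°

|j0.17 + 1| = √(0.17² + 1²) = 1.014
|(j0.17)² + 2.36(j0.17) + 14.44| = |14.411 + j0.4012| = 14.42
|T(j0.17)| = 1.2 × 1.014 / 14.42 = 0.084431
20 log₁₀(0.084431) = -21.47 dB
∠(j0.17 + 1) = arctan(0.17/1) = 9.65°
∠[(j0.17)² + 2.36(j0.17) + 14.44] = ∠[14.411 + j0.4012] = 1.59°
∠T(j0.17) = 9.65° − 1.59° = 8.05°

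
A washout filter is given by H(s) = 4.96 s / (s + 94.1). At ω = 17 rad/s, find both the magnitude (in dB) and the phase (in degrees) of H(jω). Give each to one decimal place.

|j17| = 17
|j17 + 94.1| = √(17² + 94.1²) = 95.62
|H(j17)| = 4.96 × 17 / 95.62 = 0.88179
20 log₁₀(0.88179) = -1.09 dB
∠(j17) = 90.00°
∠(j17 + 94.1) = arctan(17/94.1) = 10.24°
∠H(j17) = 90.00° − 10.24° = 79.76°

|H| = -1.1 dB, ∠H = 79.8 deg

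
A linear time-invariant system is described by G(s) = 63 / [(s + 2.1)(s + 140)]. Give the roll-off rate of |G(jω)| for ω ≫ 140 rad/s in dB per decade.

-40 dB/decade

With 0 zeros and 2 poles, the high-frequency asymptotic slope is 20 × (0 − 2) = -40 dB/decade.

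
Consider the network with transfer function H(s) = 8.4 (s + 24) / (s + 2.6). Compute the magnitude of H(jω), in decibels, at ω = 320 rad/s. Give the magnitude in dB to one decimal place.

|j320 + 24| = √(320² + 24²) = 320.9
|j320 + 2.6| = √(320² + 2.6²) = 320
|H(j320)| = 8.4 × 320.9 / 320 = 8.4233
20 log₁₀(8.4233) = 18.51 dB

18.5 dB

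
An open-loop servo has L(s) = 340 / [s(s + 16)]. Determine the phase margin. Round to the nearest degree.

46°

Gain crossover: |L(jω)| = 1 at ω ≈ 15.3 rad/s.
∠L(j15.3) = −90° − arctan(15.3/16) ≈ -133.79°
PM = 180° + (-133.79°) = 46.21°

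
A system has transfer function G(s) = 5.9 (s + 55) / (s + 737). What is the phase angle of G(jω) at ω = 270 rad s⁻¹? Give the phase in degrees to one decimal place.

58.4 deg

∠(j270 + 55) = arctan(270/55) = 78.49°
∠(j270 + 737) = arctan(270/737) = 20.12°
∠G(j270) = 78.49° − 20.12° = 58.37°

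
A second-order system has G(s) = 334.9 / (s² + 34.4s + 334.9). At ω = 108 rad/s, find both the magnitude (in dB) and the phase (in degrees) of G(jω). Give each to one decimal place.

|G| = -31.0 dB, ∠G = -161.8°

|(j108)² + 34.4(j108) + 334.9| = |-11329 + j3715.2| = 1.192e+04
|G(j108)| = 334.9 / 1.192e+04 = 0.028089
20 log₁₀(0.028089) = -31.03 dB
∠[(j108)² + 34.4(j108) + 334.9] = ∠[-11329 + j3715.2] = 161.84°
∠G(j108) = −161.84° = -161.84°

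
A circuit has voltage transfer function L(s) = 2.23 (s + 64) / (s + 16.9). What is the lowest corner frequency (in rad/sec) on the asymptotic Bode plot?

Break frequencies occur at each pole and zero magnitude: 16.9 rad/sec, 64 rad/sec.
The lowest is 16.9 rad/sec.

16.9 rad/sec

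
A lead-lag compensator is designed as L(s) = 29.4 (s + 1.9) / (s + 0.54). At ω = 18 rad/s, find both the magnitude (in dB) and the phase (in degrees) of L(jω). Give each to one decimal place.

|j18 + 1.9| = √(18² + 1.9²) = 18.1
|j18 + 0.54| = √(18² + 0.54²) = 18.01
|L(j18)| = 29.4 × 18.1 / 18.01 = 29.55
20 log₁₀(29.55) = 29.41 dB
∠(j18 + 1.9) = arctan(18/1.9) = 83.97°
∠(j18 + 0.54) = arctan(18/0.54) = 88.28°
∠L(j18) = 83.97° − 88.28° = -4.31°

|L| = 29.4 dB, ∠L = -4.3°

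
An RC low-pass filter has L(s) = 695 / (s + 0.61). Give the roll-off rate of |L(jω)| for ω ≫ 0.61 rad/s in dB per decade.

-20 dB/decade

With 0 zeros and 1 pole, the high-frequency asymptotic slope is 20 × (0 − 1) = -20 dB/decade.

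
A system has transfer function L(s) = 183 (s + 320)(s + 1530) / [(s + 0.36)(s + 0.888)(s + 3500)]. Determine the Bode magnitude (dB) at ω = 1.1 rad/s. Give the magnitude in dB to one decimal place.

|j1.1 + 320| = √(1.1² + 320²) = 320
|j1.1 + 1530| = √(1.1² + 1530²) = 1530
|j1.1 + 0.36| = √(1.1² + 0.36²) = 1.157
|j1.1 + 0.888| = √(1.1² + 0.888²) = 1.414
|j1.1 + 3500| = √(1.1² + 3500²) = 3500
|L(j1.1)| = 183 × 320 × 1530 / (1.157 × 1.414 × 3500) = 15645
20 log₁₀(15645) = 83.89 dB

83.9 dB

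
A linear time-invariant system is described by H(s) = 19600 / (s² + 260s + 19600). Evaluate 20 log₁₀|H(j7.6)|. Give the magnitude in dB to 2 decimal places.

|(j7.6)² + 260(j7.6) + 19600| = |19542 + j1976| = 1.964e+04
|H(j7.6)| = 19600 / 1.964e+04 = 0.99787
20 log₁₀(0.99787) = -0.019 dB

-0.02 dB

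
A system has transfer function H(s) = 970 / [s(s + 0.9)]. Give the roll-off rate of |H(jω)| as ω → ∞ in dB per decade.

-40 dB/decade

With 0 zeros and 2 poles, the high-frequency asymptotic slope is 20 × (0 − 2) = -40 dB/decade.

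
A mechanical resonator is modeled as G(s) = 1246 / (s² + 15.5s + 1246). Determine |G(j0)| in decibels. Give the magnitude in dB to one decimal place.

G(0) = 1246 / 1246 = 1
20 log₁₀(1) = 0.00 dB

0.0 dB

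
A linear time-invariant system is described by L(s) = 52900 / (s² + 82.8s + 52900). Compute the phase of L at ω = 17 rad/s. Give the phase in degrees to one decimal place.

-1.5°

∠[(j17)² + 82.8(j17) + 52900] = ∠[52611 + j1407.6] = 1.53°
∠L(j17) = −1.53° = -1.53°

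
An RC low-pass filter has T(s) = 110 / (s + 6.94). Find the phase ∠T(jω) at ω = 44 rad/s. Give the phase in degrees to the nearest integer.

∠(j44 + 6.94) = arctan(44/6.94) = 81.04°
∠T(j44) = −81.04° = -81.04°

-81°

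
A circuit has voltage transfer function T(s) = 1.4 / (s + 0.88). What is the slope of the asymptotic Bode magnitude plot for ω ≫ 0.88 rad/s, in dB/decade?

With 0 zeros and 1 pole, the high-frequency asymptotic slope is 20 × (0 − 1) = -20 dB/decade.

-20 dB/decade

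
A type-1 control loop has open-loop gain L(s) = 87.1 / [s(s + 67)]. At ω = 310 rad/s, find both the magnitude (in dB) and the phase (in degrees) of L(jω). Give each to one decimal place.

|j310 + 67| = √(310² + 67²) = 317.2
|j310| = 310
|L(j310)| = 87.1 / (317.2 × 310) = 0.00088589
20 log₁₀(0.00088589) = -61.05 dB
∠(j310 + 67) = arctan(310/67) = 77.80°
∠(j310) = 90.00°
∠L(j310) = − (77.80° + 90.00°) = -167.80°

|L| = -61.1 dB, ∠L = -167.8°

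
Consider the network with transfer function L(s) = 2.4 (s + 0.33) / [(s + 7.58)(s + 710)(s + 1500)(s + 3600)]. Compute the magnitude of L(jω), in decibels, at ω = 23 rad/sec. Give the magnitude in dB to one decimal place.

|j23 + 0.33| = √(23² + 0.33²) = 23
|j23 + 7.58| = √(23² + 7.58²) = 24.22
|j23 + 710| = √(23² + 710²) = 710.4
|j23 + 1500| = √(23² + 1500²) = 1500
|j23 + 3600| = √(23² + 3600²) = 3600
|L(j23)| = 2.4 × 23 / (24.22 × 710.4 × 1500 × 3600) = 5.9419e-10
20 log₁₀(5.9419e-10) = -184.52 dB

-184.5 dB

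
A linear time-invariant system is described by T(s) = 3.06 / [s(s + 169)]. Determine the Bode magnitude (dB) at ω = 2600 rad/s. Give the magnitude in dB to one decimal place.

|j2600 + 169| = √(2600² + 169²) = 2605
|j2600| = 2600
|T(j2600)| = 3.06 / (2605 × 2600) = 4.5171e-07
20 log₁₀(4.5171e-07) = -126.90 dB

-126.9 dB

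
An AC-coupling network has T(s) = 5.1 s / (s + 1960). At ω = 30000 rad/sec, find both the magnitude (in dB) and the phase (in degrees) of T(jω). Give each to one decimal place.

|T| = 14.1 dB, ∠T = 3.7°

|j30000| = 3e+04
|j30000 + 1960| = √(30000² + 1960²) = 3.006e+04
|T(j30000)| = 5.1 × 3e+04 / 3.006e+04 = 5.0892
20 log₁₀(5.0892) = 14.13 dB
∠(j30000) = 90.00°
∠(j30000 + 1960) = arctan(30000/1960) = 86.26°
∠T(j30000) = 90.00° − 86.26° = 3.74°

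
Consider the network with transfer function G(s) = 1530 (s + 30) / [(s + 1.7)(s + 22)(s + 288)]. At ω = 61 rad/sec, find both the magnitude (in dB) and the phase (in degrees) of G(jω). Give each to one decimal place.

|G| = -21.0 dB, ∠G = -106.7°

|j61 + 30| = √(61² + 30²) = 67.98
|j61 + 1.7| = √(61² + 1.7²) = 61.02
|j61 + 22| = √(61² + 22²) = 64.85
|j61 + 288| = √(61² + 288²) = 294.4
|G(j61)| = 1530 × 67.98 / (61.02 × 64.85 × 294.4) = 0.08928
20 log₁₀(0.08928) = -20.98 dB
∠(j61 + 30) = arctan(61/30) = 63.81°
∠(j61 + 1.7) = arctan(61/1.7) = 88.40°
∠(j61 + 22) = arctan(61/22) = 70.17°
∠(j61 + 288) = arctan(61/288) = 11.96°
∠G(j61) = 63.81° − (88.40° + 70.17° + 11.96°) = -106.72°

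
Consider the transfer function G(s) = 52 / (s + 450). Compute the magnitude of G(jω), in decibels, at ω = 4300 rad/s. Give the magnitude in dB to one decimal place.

-38.4 dB

|j4300 + 450| = √(4300² + 450²) = 4323
|G(j4300)| = 52 / 4323 = 0.012027
20 log₁₀(0.012027) = -38.40 dB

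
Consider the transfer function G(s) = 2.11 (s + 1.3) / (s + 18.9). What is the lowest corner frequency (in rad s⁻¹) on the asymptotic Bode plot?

1.3 rad s⁻¹

Break frequencies occur at each pole and zero magnitude: 1.3 rad s⁻¹, 18.9 rad s⁻¹.
The lowest is 1.3 rad s⁻¹.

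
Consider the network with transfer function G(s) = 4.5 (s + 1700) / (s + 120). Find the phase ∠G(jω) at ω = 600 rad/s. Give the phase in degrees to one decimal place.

-59.3°

∠(j600 + 1700) = arctan(600/1700) = 19.44°
∠(j600 + 120) = arctan(600/120) = 78.69°
∠G(j600) = 19.44° − 78.69° = -59.25°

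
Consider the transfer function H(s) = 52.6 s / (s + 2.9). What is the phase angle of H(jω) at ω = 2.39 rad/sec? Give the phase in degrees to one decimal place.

∠(j2.39) = 90.00°
∠(j2.39 + 2.9) = arctan(2.39/2.9) = 39.49°
∠H(j2.39) = 90.00° − 39.49° = 50.51°

50.5°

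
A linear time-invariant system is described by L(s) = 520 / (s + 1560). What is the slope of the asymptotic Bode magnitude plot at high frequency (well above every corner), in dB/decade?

-20 dB/decade

With 0 zeros and 1 pole, the high-frequency asymptotic slope is 20 × (0 − 1) = -20 dB/decade.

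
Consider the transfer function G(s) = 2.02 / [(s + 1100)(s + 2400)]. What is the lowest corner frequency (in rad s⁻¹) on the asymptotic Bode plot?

1100 rad s⁻¹

Break frequencies occur at each pole and zero magnitude: 1100 rad s⁻¹, 2400 rad s⁻¹.
The lowest is 1100 rad s⁻¹.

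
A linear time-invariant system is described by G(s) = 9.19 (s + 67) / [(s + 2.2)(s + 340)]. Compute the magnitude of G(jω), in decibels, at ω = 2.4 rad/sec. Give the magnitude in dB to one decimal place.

|j2.4 + 67| = √(2.4² + 67²) = 67.04
|j2.4 + 2.2| = √(2.4² + 2.2²) = 3.256
|j2.4 + 340| = √(2.4² + 340²) = 340
|G(j2.4)| = 9.19 × 67.04 / (3.256 × 340) = 0.55658
20 log₁₀(0.55658) = -5.09 dB

-5.1 dB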